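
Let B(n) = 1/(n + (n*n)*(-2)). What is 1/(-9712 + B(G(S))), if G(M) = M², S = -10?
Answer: -19900/193268801 ≈ -0.00010297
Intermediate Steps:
B(n) = 1/(n - 2*n²) (B(n) = 1/(n + n²*(-2)) = 1/(n - 2*n²))
1/(-9712 + B(G(S))) = 1/(-9712 - 1/(((-10)²)*(-1 + 2*(-10)²))) = 1/(-9712 - 1/(100*(-1 + 2*100))) = 1/(-9712 - 1*1/100/(-1 + 200)) = 1/(-9712 - 1*1/100/199) = 1/(-9712 - 1*1/100*1/199) = 1/(-9712 - 1/19900) = 1/(-193268801/19900) = -19900/193268801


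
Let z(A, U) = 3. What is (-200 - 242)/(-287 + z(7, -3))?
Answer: 221/142 ≈ 1.5563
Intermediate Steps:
(-200 - 242)/(-287 + z(7, -3)) = (-200 - 242)/(-287 + 3) = -442/(-284) = -442*(-1/284) = 221/142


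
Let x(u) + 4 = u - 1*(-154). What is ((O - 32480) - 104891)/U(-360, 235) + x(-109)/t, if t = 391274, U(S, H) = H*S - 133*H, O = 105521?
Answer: 2493365391/9066209854 ≈ 0.27502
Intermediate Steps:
x(u) = 150 + u (x(u) = -4 + (u - 1*(-154)) = -4 + (u + 154) = -4 + (154 + u) = 150 + u)
U(S, H) = -133*H + H*S
((O - 32480) - 104891)/U(-360, 235) + x(-109)/t = ((105521 - 32480) - 104891)/((235*(-133 - 360))) + (150 - 109)/391274 = (73041 - 104891)/((235*(-493))) + 41*(1/391274) = -31850/(-115855) + 41/391274 = -31850*(-1/115855) + 41/391274 = 6370/23171 + 41/391274 = 2493365391/9066209854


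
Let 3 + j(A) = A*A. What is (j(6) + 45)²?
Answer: 6084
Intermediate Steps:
j(A) = -3 + A² (j(A) = -3 + A*A = -3 + A²)
(j(6) + 45)² = ((-3 + 6²) + 45)² = ((-3 + 36) + 45)² = (33 + 45)² = 78² = 6084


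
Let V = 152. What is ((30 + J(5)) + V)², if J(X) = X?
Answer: 34969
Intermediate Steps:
((30 + J(5)) + V)² = ((30 + 5) + 152)² = (35 + 152)² = 187² = 34969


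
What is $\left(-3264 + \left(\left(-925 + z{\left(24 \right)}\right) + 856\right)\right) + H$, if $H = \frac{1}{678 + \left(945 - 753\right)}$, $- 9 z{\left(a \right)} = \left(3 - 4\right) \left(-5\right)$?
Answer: $- \frac{8700577}{2610} \approx -3333.6$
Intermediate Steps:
$z{\left(a \right)} = - \frac{5}{9}$ ($z{\left(a \right)} = - \frac{\left(3 - 4\right) \left(-5\right)}{9} = - \frac{\left(-1\right) \left(-5\right)}{9} = \left(- \frac{1}{9}\right) 5 = - \frac{5}{9}$)
$H = \frac{1}{870}$ ($H = \frac{1}{678 + \left(945 - 753\right)} = \frac{1}{678 + 192} = \frac{1}{870} \approx 0.0011494$)
$\left(-3264 + \left(\left(-925 + z{\left(24 \right)}\right) + 856\right)\right) + H = \left(-3264 + \left(\left(-925 - \frac{5}{9}\right) + 856\right)\right) + \frac{1}{870} = \left(-3264 + \left(- \frac{8330}{9} + 856\right)\right) + \frac{1}{870} = \left(-3264 - \frac{626}{9}\right) + \frac{1}{870} = - \frac{30002}{9} + \frac{1}{870} = - \frac{8700577}{2610}$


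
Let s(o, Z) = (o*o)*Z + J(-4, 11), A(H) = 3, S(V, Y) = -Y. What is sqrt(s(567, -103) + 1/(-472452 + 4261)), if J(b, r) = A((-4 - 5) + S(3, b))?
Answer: 5*I*sqrt(290341700780302571)/468191 ≈ 5754.4*I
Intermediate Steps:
J(b, r) = 3
s(o, Z) = 3 + Z*o**2 (s(o, Z) = (o*o)*Z + 3 = o**2*Z + 3 = Z*o**2 + 3 = 3 + Z*o**2)
sqrt(s(567, -103) + 1/(-472452 + 4261)) = sqrt((3 - 103*567**2) + 1/(-472452 + 4261)) = sqrt((3 - 103*321489) + 1/(-468191)) = sqrt((3 - 33113367) - 1/468191) = sqrt(-33113364 - 1/468191) = sqrt(-15503379004525/468191) = 5*I*sqrt(290341700780302571)/468191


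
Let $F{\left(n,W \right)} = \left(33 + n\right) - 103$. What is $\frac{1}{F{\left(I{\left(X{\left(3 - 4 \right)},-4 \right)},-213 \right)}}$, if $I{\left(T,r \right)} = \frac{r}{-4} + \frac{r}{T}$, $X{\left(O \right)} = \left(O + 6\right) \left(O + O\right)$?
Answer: $- \frac{5}{343} \approx -0.014577$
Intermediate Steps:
$X{\left(O \right)} = 2 O \left(6 + O\right)$ ($X{\left(O \right)} = \left(6 + O\right) 2 O = 2 O \left(6 + O\right)$)
$I{\left(T,r \right)} = - \frac{r}{4} + \frac{r}{T}$ ($I{\left(T,r \right)} = r \left(- \frac{1}{4}\right) + \frac{r}{T} = - \frac{r}{4} + \frac{r}{T}$)
$F{\left(n,W \right)} = -70 + n$
$\frac{1}{F{\left(I{\left(X{\left(3 - 4 \right)},-4 \right)},-213 \right)}} = \frac{1}{-70 - \left(-1 + \frac{4}{2 \left(3 - 4\right) \left(6 + \left(3 - 4\right)\right)}\right)} = \frac{1}{-70 + \left(1 - \frac{4}{2 \left(-1\right) \left(6 - 1\right)}\right)} = \frac{1}{-70 + \left(1 - \frac{4}{2 \left(-1\right) 5}\right)} = \frac{1}{-70 + \left(1 - \frac{4}{-10}\right)} = \frac{1}{-70 + \left(1 - - \frac{2}{5}\right)} = \frac{1}{-70 + \left(1 + \frac{2}{5}\right)} = \frac{1}{-70 + \frac{7}{5}} = \frac{1}{- \frac{343}{5}} = - \frac{5}{343}$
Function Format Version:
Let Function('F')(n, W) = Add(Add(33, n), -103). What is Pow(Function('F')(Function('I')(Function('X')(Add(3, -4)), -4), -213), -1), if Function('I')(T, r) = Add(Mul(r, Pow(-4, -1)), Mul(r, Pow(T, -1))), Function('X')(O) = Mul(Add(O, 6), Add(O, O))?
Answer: Rational(-5, 343) ≈ -0.014577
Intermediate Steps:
Function('X')(O) = Mul(2, O, Add(6, O)) (Function('X')(O) = Mul(Add(6, O), Mul(2, O)) = Mul(2, O, Add(6, O)))
Function('I')(T, r) = Add(Mul(Rational(-1, 4), r), Mul(r, Pow(T, -1))) (Function('I')(T, r) = Add(Mul(r, Rational(-1, 4)), Mul(r, Pow(T, -1))) = Add(Mul(Rational(-1, 4), r), Mul(r, Pow(T, -1))))
Function('F')(n, W) = Add(-70, n)
Pow(Function('F')(Function('I')(Function('X')(Add(3, -4)), -4), -213), -1) = Pow(Add(-70, Add(Mul(Rational(-1, 4), -4), Mul(-4, Pow(Mul(2, Add(3, -4), Add(6, Add(3, -4))), -1)))), -1) = Pow(Add(-70, Add(1, Mul(-4, Pow(Mul(2, -1, Add(6, -1)), -1)))), -1) = Pow(Add(-70, Add(1, Mul(-4, Pow(Mul(2, -1, 5), -1)))), -1) = Pow(Add(-70, Add(1, Mul(-4, Pow(-10, -1)))), -1) = Pow(Add(-70, Add(1, Mul(-4, Rational(-1, 10)))), -1) = Pow(Add(-70, Add(1, Rational(2, 5))), -1) = Pow(Add(-70, Rational(7, 5)), -1) = Pow(Rational(-343, 5), -1) = Rational(-5, 343)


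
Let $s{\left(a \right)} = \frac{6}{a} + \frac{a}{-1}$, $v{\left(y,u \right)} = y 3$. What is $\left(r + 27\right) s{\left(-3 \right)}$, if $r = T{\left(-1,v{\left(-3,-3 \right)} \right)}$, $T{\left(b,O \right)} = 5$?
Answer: $32$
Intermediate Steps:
$v{\left(y,u \right)} = 3 y$
$s{\left(a \right)} = - a + \frac{6}{a}$ ($s{\left(a \right)} = \frac{6}{a} + a \left(-1\right) = \frac{6}{a} - a = - a + \frac{6}{a}$)
$r = 5$
$\left(r + 27\right) s{\left(-3 \right)} = \left(5 + 27\right) \left(\left(-1\right) \left(-3\right) + \frac{6}{-3}\right) = 32 \left(3 + 6 \left(- \frac{1}{3}\right)\right) = 32 \left(3 - 2\right) = 32 \cdot 1 = 32$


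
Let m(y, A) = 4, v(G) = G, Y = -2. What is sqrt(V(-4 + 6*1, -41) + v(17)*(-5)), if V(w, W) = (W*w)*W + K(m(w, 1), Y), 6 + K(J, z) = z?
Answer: sqrt(3269) ≈ 57.175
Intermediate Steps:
K(J, z) = -6 + z
V(w, W) = -8 + w*W**2 (V(w, W) = (W*w)*W + (-6 - 2) = w*W**2 - 8 = -8 + w*W**2)
sqrt(V(-4 + 6*1, -41) + v(17)*(-5)) = sqrt((-8 + (-4 + 6*1)*(-41)**2) + 17*(-5)) = sqrt((-8 + (-4 + 6)*1681) - 85) = sqrt((-8 + 2*1681) - 85) = sqrt((-8 + 3362) - 85) = sqrt(3354 - 85) = sqrt(3269)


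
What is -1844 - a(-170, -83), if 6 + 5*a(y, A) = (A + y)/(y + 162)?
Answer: -14793/8 ≈ -1849.1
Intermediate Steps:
a(y, A) = -6/5 + (A + y)/(5*(162 + y)) (a(y, A) = -6/5 + ((A + y)/(y + 162))/5 = -6/5 + ((A + y)/(162 + y))/5 = -6/5 + (A + y)/(5*(162 + y)))
-1844 - a(-170, -83) = -1844 - (-972 - 83 - 5*(-170))/(5*(162 - 170)) = -1844 - (-972 - 83 + 850)/(5*(-8)) = -1844 - (-1)*(-205)/(5*8) = -1844 - 1*41/8 = -1844 - 41/8 = -14793/8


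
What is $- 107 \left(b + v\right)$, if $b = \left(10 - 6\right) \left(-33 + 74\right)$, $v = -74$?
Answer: $-9630$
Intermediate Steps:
$b = 164$ ($b = 4 \cdot 41 = 164$)
$- 107 \left(b + v\right) = - 107 \left(164 - 74\right) = \left(-107\right) 90 = -9630$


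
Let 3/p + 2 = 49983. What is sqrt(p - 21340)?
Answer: I*sqrt(53309461553797)/49981 ≈ 146.08*I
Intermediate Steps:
p = 3/49981 (p = 3/(-2 + 49983) = 3/49981 ≈ 6.0023e-5)
sqrt(p - 21340) = sqrt(3/49981 - 21340) = sqrt(-1066594537/49981) = I*sqrt(53309461553797)/49981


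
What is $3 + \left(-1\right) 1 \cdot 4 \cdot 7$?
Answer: $-25$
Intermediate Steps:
$3 + \left(-1\right) 1 \cdot 4 \cdot 7 = 3 + \left(-1\right) 4 \cdot 7 = 3 - 28 = -25$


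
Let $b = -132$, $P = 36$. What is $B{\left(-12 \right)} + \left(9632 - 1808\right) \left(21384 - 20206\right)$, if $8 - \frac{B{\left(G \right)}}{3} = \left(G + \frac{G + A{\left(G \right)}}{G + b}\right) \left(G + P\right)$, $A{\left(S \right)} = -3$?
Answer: $\frac{18435105}{2} \approx 9.2176 \cdot 10^{6}$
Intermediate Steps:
$B{\left(G \right)} = 24 - 3 \left(36 + G\right) \left(G + \frac{-3 + G}{-132 + G}\right)$ ($B{\left(G \right)} = 24 - 3 \left(G + \frac{G - 3}{G - 132}\right) \left(G + 36\right) = 24 - 3 \left(G + \frac{-3 + G}{-132 + G}\right) \left(36 + G\right) = 24 - 3 \left(36 + G\right) \left(G + \frac{-3 + G}{-132 + G}\right)$)
$B{\left(-12 \right)} + \left(9632 - 1808\right) \left(21384 - 20206\right) = \frac{3 \left(-948 - \left(-12\right)^{3} + 95 \left(-12\right)^{2} + 4727 \left(-12\right)\right)}{-132 - 12} + \left(9632 - 1808\right) \left(21384 - 20206\right) = \frac{3 \left(-948 - -1728 + 95 \cdot 144 - 56724\right)}{-144} + 7824 \cdot 1178 = 3 \left(- \frac{1}{144}\right) \left(-948 + 1728 + 13680 - 56724\right) + 9216672 = 3 \left(- \frac{1}{144}\right) \left(-42264\right) + 9216672 = \frac{1761}{2} + 9216672 = \frac{18435105}{2}$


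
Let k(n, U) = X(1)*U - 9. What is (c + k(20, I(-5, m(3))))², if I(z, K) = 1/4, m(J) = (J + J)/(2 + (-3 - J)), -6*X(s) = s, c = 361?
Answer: 71351809/576 ≈ 1.2387e+5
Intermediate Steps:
X(s) = -s/6
m(J) = 2*J/(-1 - J) (m(J) = (2*J)/(-1 - J) = 2*J/(-1 - J))
I(z, K) = ¼
k(n, U) = -9 - U/6 (k(n, U) = (-⅙*1)*U - 9 = -U/6 - 9 = -9 - U/6)
(c + k(20, I(-5, m(3))))² = (361 + (-9 - ⅙*¼))² = (361 + (-9 - 1/24))² = (361 - 217/24)² = (8447/24)² = 71351809/576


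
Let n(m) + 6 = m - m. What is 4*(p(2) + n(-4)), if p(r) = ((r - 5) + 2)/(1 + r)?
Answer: -76/3 ≈ -25.333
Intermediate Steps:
p(r) = (-3 + r)/(1 + r) (p(r) = ((-5 + r) + 2)/(1 + r) = (-3 + r)/(1 + r))
n(m) = -6 (n(m) = -6 + (m - m) = -6 + 0 = -6)
4*(p(2) + n(-4)) = 4*((-3 + 2)/(1 + 2) - 6) = 4*(-1/3 - 6) = 4*(-19/3) = -76/3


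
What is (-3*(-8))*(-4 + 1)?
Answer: -72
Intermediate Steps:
(-3*(-8))*(-4 + 1) = 24*(-3) = -72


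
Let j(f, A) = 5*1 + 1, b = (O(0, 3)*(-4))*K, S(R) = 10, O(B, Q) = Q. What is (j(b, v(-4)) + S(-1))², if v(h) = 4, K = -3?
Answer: 256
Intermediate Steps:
b = 36 (b = (3*(-4))*(-3) = -12*(-3) = 36)
j(f, A) = 6 (j(f, A) = 5 + 1 = 6)
(j(b, v(-4)) + S(-1))² = (6 + 10)² = 16² = 256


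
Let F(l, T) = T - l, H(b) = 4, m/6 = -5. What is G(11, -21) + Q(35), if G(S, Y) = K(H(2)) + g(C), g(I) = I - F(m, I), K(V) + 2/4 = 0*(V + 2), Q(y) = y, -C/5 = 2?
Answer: 9/2 ≈ 4.5000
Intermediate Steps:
C = -10 (C = -5*2 = -10)
m = -30 (m = 6*(-5) = -30)
K(V) = -1/2 (K(V) = -1/2 + 0*(V + 2) = -1/2 + 0*(2 + V) = -1/2 + 0 = -1/2)
g(I) = -30 (g(I) = I - (I - 1*(-30)) = I - (I + 30) = I - (30 + I) = I + (-30 - I) = -30)
G(S, Y) = -61/2 (G(S, Y) = -1/2 - 30 = -61/2)
G(11, -21) + Q(35) = -61/2 + 35 = 9/2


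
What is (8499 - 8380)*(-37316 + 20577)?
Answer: -1991941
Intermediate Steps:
(8499 - 8380)*(-37316 + 20577) = 119*(-16739) = -1991941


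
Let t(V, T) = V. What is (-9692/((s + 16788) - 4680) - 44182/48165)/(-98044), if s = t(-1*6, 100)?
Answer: 109526/6249906455 ≈ 1.7524e-5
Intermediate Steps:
s = -6 (s = -1*6 = -6)
(-9692/((s + 16788) - 4680) - 44182/48165)/(-98044) = (-9692/((-6 + 16788) - 4680) - 44182/48165)/(-98044) = (-9692/(16782 - 4680) - 44182*1/48165)*(-1/98044) = (-9692/12102 - 44182/48165)*(-1/98044) = (-9692*1/12102 - 44182/48165)*(-1/98044) = (-4846/6051 - 44182/48165)*(-1/98044) = -55639208/32382935*(-1/98044) = 109526/6249906455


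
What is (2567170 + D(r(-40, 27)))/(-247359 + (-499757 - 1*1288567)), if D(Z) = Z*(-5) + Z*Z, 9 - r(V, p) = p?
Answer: -2567584/2035683 ≈ -1.2613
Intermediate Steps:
r(V, p) = 9 - p
D(Z) = Z² - 5*Z (D(Z) = -5*Z + Z² = Z² - 5*Z)
(2567170 + D(r(-40, 27)))/(-247359 + (-499757 - 1*1288567)) = (2567170 + (9 - 1*27)*(-5 + (9 - 1*27)))/(-247359 + (-499757 - 1*1288567)) = (2567170 + (9 - 27)*(-5 + (9 - 27)))/(-247359 + (-499757 - 1288567)) = (2567170 - 18*(-5 - 18))/(-247359 - 1788324) = (2567170 - 18*(-23))/(-2035683) = (2567170 + 414)*(-1/2035683) = 2567584*(-1/2035683) = -2567584/2035683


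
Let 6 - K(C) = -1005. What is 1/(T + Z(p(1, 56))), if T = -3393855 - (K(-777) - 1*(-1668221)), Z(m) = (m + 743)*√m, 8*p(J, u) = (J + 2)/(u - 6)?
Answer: -324037568000000/1640630397787427130373 - 2377624000*√3/1640630397787427130373 ≈ -1.9751e-7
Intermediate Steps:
p(J, u) = (2 + J)/(8*(-6 + u)) (p(J, u) = ((J + 2)/(u - 6))/8 = ((2 + J)/(-6 + u))/8 = (2 + J)/(8*(-6 + u)))
K(C) = 1011 (K(C) = 6 - 1*(-1005) = 6 + 1005 = 1011)
Z(m) = √m*(743 + m) (Z(m) = (743 + m)*√m = √m*(743 + m))
T = -5063087 (T = -3393855 - (1011 - 1*(-1668221)) = -3393855 - (1011 + 1668221) = -3393855 - 1*1669232 = -3393855 - 1669232 = -5063087)
1/(T + Z(p(1, 56))) = 1/(-5063087 + √((2 + 1)/(8*(-6 + 56)))*(743 + (2 + 1)/(8*(-6 + 56)))) = 1/(-5063087 + √((⅛)*3/50)*(743 + (⅛)*3/50)) = 1/(-5063087 + √((⅛)*(1/50)*3)*(743 + (⅛)*(1/50)*3)) = 1/(-5063087 + √(3/400)*(743 + 3/400)) = 1/(-5063087 + (√3/20)*(297203/400)) = 1/(-5063087 + 297203*√3/8000)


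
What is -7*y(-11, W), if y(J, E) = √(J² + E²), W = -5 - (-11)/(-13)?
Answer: -35*√1049/13 ≈ -87.199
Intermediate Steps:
W = -76/13 (W = -5 - (-11)*(-1)/13 = -5 - 1*11/13 = -5 - 11/13 = -76/13 ≈ -5.8462)
y(J, E) = √(E² + J²)
-7*y(-11, W) = -7*√((-76/13)² + (-11)²) = -7*√(5776/169 + 121) = -35*√1049/13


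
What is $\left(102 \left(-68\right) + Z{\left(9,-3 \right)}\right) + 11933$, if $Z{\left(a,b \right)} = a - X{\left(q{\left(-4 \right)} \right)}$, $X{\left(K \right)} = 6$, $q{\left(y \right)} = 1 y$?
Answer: $5000$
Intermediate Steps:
$q{\left(y \right)} = y$
$Z{\left(a,b \right)} = -6 + a$ ($Z{\left(a,b \right)} = a - 6 = -6 + a$)
$\left(102 \left(-68\right) + Z{\left(9,-3 \right)}\right) + 11933 = \left(102 \left(-68\right) + \left(-6 + 9\right)\right) + 11933 = \left(-6936 + 3\right) + 11933 = -6933 + 11933 = 5000$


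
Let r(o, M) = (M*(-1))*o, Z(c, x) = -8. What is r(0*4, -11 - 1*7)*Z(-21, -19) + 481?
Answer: 481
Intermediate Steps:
r(o, M) = -M*o (r(o, M) = (-M)*o = -M*o)
r(0*4, -11 - 1*7)*Z(-21, -19) + 481 = -(-11 - 1*7)*0*4*(-8) + 481 = -1*(-11 - 7)*0*(-8) + 481 = -1*(-18)*0*(-8) + 481 = 0*(-8) + 481 = 0 + 481 = 481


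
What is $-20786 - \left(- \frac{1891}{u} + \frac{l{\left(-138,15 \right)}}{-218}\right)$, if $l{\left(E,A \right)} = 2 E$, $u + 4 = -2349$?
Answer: $- \frac{5331661755}{256477} \approx -20788.0$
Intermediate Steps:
$u = -2353$ ($u = -4 - 2349 = -2353$)
$-20786 - \left(- \frac{1891}{u} + \frac{l{\left(-138,15 \right)}}{-218}\right) = -20786 - \left(- \frac{1891}{-2353} + \frac{2 \left(-138\right)}{-218}\right) = -20786 - \left(\left(-1891\right) \left(- \frac{1}{2353}\right) - - \frac{138}{109}\right) = -20786 - \left(\frac{1891}{2353} + \frac{138}{109}\right) = -20786 - \frac{530833}{256477} = - \frac{5331661755}{256477}$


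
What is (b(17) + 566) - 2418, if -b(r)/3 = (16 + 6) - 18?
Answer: -1864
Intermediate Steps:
b(r) = -12 (b(r) = -3*((16 + 6) - 18) = -3*(22 - 18) = -3*4 = -12)
(b(17) + 566) - 2418 = (-12 + 566) - 2418 = 554 - 2418 = -1864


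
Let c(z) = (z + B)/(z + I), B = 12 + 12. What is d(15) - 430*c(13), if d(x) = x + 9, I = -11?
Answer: -7931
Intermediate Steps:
B = 24
d(x) = 9 + x
c(z) = (24 + z)/(-11 + z) (c(z) = (z + 24)/(z - 11) = (24 + z)/(-11 + z))
d(15) - 430*c(13) = (9 + 15) - 430*(24 + 13)/(-11 + 13) = 24 - 430*37/2 = 24 - 7955 = -7931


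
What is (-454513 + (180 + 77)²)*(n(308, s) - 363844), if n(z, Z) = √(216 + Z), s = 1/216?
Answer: 141340295616 - 32372*√279942/3 ≈ 1.4133e+11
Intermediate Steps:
s = 1/216 ≈ 0.0046296
(-454513 + (180 + 77)²)*(n(308, s) - 363844) = (-454513 + (180 + 77)²)*(√(216 + 1/216) - 363844) = (-454513 + 257²)*(√(46657/216) - 363844) = (-454513 + 66049)*(√279942/36 - 363844) = -388464*(-363844 + √279942/36) = 141340295616 - 32372*√279942/3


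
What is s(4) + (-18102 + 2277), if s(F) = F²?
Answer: -15809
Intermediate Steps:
s(4) + (-18102 + 2277) = 4² + (-18102 + 2277) = 16 - 15825 = -15809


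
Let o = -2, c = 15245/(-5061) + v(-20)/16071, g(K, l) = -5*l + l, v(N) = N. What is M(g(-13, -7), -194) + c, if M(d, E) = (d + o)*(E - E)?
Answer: -27233735/9037259 ≈ -3.0135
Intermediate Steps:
g(K, l) = -4*l
c = -27233735/9037259 (c = 15245/(-5061) - 20/16071 = 15245*(-1/5061) - 20*1/16071 = -15245/5061 - 20/16071 = -27233735/9037259 ≈ -3.0135)
M(d, E) = 0 (M(d, E) = (d - 2)*(E - E) = (-2 + d)*0 = 0)
M(g(-13, -7), -194) + c = 0 - 27233735/9037259 = -27233735/9037259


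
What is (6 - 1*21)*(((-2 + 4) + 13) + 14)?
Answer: -435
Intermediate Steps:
(6 - 1*21)*(((-2 + 4) + 13) + 14) = (6 - 21)*((2 + 13) + 14) = -15*(15 + 14) = -15*29 = -435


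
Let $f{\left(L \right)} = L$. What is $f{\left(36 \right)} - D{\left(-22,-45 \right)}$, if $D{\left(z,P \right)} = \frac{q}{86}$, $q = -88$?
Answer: $\frac{1592}{43} \approx 37.023$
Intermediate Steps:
$D{\left(z,P \right)} = - \frac{44}{43}$ ($D{\left(z,P \right)} = - \frac{88}{86} = \left(-88\right) \frac{1}{86} = - \frac{44}{43}$)
$f{\left(36 \right)} - D{\left(-22,-45 \right)} = 36 - - \frac{44}{43} = 36 + \frac{44}{43} = \frac{1592}{43}$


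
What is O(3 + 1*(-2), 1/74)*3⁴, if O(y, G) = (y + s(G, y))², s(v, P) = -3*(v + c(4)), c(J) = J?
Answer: 54066609/5476 ≈ 9873.4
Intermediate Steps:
s(v, P) = -12 - 3*v (s(v, P) = -3*(v + 4) = -3*(4 + v) = -12 - 3*v)
O(y, G) = (-12 + y - 3*G)² (O(y, G) = (y + (-12 - 3*G))² = (-12 + y - 3*G)²)
O(3 + 1*(-2), 1/74)*3⁴ = (12 - (3 + 1*(-2)) + 3/74)²*3⁴ = (12 - (3 - 2) + 3*(1/74))²*81 = (12 - 1*1 + 3/74)²*81 = (12 - 1 + 3/74)²*81 = (817/74)²*81 = (667489/5476)*81 = 54066609/5476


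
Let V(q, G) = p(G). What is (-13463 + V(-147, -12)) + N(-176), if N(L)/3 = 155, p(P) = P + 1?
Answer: -13009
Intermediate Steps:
p(P) = 1 + P
V(q, G) = 1 + G
N(L) = 465 (N(L) = 3*155 = 465)
(-13463 + V(-147, -12)) + N(-176) = (-13463 + (1 - 12)) + 465 = (-13463 - 11) + 465 = -13474 + 465 = -13009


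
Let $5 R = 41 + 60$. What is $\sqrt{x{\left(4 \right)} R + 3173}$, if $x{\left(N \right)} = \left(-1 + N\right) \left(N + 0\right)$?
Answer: $\frac{\sqrt{85385}}{5} \approx 58.441$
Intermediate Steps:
$R = \frac{101}{5}$ ($R = \frac{41 + 60}{5} = \frac{1}{5} \cdot 101 = \frac{101}{5} \approx 20.2$)
$x{\left(N \right)} = N \left(-1 + N\right)$ ($x{\left(N \right)} = \left(-1 + N\right) N = N \left(-1 + N\right)$)
$\sqrt{x{\left(4 \right)} R + 3173} = \sqrt{4 \left(-1 + 4\right) \frac{101}{5} + 3173} = \sqrt{4 \cdot 3 \cdot \frac{101}{5} + 3173} = \sqrt{12 \cdot \frac{101}{5} + 3173} = \sqrt{\frac{1212}{5} + 3173} = \sqrt{\frac{17077}{5}} = \frac{\sqrt{85385}}{5}$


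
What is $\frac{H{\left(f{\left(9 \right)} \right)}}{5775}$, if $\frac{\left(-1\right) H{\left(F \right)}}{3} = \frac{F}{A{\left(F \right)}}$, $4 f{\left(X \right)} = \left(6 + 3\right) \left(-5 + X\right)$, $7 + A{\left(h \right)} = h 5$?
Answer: $- \frac{9}{73150} \approx -0.00012303$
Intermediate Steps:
$A{\left(h \right)} = -7 + 5 h$ ($A{\left(h \right)} = -7 + h 5 = -7 + 5 h$)
$f{\left(X \right)} = - \frac{45}{4} + \frac{9 X}{4}$ ($f{\left(X \right)} = \frac{\left(6 + 3\right) \left(-5 + X\right)}{4} = \frac{9 \left(-5 + X\right)}{4} = \frac{-45 + 9 X}{4} = - \frac{45}{4} + \frac{9 X}{4}$)
$H{\left(F \right)} = - \frac{3 F}{-7 + 5 F}$ ($H{\left(F \right)} = - 3 \frac{F}{-7 + 5 F} = - \frac{3 F}{-7 + 5 F}$)
$\frac{H{\left(f{\left(9 \right)} \right)}}{5775} = \frac{\left(-3\right) \left(- \frac{45}{4} + \frac{9}{4} \cdot 9\right) \frac{1}{-7 + 5 \left(- \frac{45}{4} + \frac{9}{4} \cdot 9\right)}}{5775} = - \frac{3 \left(- \frac{45}{4} + \frac{81}{4}\right)}{-7 + 5 \left(- \frac{45}{4} + \frac{81}{4}\right)} \frac{1}{5775} = \left(-3\right) 9 \frac{1}{-7 + 5 \cdot 9} \cdot \frac{1}{5775} = \left(-3\right) 9 \frac{1}{-7 + 45} \cdot \frac{1}{5775} = \left(-3\right) 9 \cdot \frac{1}{38} \cdot \frac{1}{5775} = \left(- \frac{27}{38}\right) \frac{1}{5775} = - \frac{9}{73150}$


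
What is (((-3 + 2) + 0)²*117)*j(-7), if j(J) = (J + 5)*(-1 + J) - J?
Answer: 2691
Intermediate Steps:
j(J) = -J + (-1 + J)*(5 + J) (j(J) = (5 + J)*(-1 + J) - J = (-1 + J)*(5 + J) - J = -J + (-1 + J)*(5 + J))
(((-3 + 2) + 0)²*117)*j(-7) = (((-3 + 2) + 0)²*117)*(-5 + (-7)² + 3*(-7)) = ((-1 + 0)²*117)*(-5 + 49 - 21) = ((-1)²*117)*23 = (1*117)*23 = 117*23 = 2691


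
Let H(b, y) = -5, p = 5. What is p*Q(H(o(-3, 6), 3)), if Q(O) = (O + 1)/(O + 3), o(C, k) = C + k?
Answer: 10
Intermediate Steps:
Q(O) = (1 + O)/(3 + O)
p*Q(H(o(-3, 6), 3)) = 5*((1 - 5)/(3 - 5)) = 5*(-4/(-2)) = 5*(-1/2*(-4)) = 5*2 = 10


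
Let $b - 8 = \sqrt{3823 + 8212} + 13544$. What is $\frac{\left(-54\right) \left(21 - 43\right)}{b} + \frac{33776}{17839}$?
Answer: $\frac{6489986244208}{3276037250291} - \frac{1188 \sqrt{12035}}{183644669} \approx 1.9803$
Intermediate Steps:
$b = 13552 + \sqrt{12035}$ ($b = 8 + \left(\sqrt{3823 + 8212} + 13544\right) = 8 + \left(\sqrt{12035} + 13544\right) = 8 + \left(13544 + \sqrt{12035}\right) = 13552 + \sqrt{12035} \approx 13662.0$)
$\frac{\left(-54\right) \left(21 - 43\right)}{b} + \frac{33776}{17839} = \frac{\left(-54\right) \left(21 - 43\right)}{13552 + \sqrt{12035}} + \frac{33776}{17839} = \frac{\left(-54\right) \left(-22\right)}{13552 + \sqrt{12035}} + 33776 \cdot \frac{1}{17839} = \frac{1188}{13552 + \sqrt{12035}} + \frac{33776}{17839} = \frac{33776}{17839} + \frac{1188}{13552 + \sqrt{12035}}$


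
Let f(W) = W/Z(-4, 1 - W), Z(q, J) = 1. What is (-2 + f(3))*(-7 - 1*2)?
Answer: -9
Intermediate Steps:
f(W) = W (f(W) = W/1 = W*1 = W)
(-2 + f(3))*(-7 - 1*2) = (-2 + 3)*(-7 - 1*2) = 1*(-7 - 2) = 1*(-9) = -9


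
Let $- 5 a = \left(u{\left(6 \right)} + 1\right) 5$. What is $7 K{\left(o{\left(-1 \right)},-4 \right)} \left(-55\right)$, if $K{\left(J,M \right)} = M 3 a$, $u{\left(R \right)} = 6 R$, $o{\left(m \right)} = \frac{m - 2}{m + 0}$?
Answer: $-170940$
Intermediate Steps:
$o{\left(m \right)} = \frac{-2 + m}{m}$
$a = -37$ ($a = - \frac{\left(6 \cdot 6 + 1\right) 5}{5} = - \frac{\left(36 + 1\right) 5}{5} = - \frac{37 \cdot 5}{5} = \left(- \frac{1}{5}\right) 185 = -37$)
$K{\left(J,M \right)} = - 111 M$ ($K{\left(J,M \right)} = M 3 \left(-37\right) = 3 M \left(-37\right) = - 111 M$)
$7 K{\left(o{\left(-1 \right)},-4 \right)} \left(-55\right) = 7 \left(\left(-111\right) \left(-4\right)\right) \left(-55\right) = 7 \cdot 444 \left(-55\right) = 3108 \left(-55\right) = -170940$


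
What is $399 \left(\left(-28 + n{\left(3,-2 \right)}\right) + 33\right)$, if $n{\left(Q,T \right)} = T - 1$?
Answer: $798$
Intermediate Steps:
$n{\left(Q,T \right)} = -1 + T$
$399 \left(\left(-28 + n{\left(3,-2 \right)}\right) + 33\right) = 399 \left(\left(-28 - 3\right) + 33\right) = 399 \left(-31 + 33\right) = 399 \cdot 2 = 798$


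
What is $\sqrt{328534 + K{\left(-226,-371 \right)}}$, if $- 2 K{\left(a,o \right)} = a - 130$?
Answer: $2 \sqrt{82178} \approx 573.33$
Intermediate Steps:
$K{\left(a,o \right)} = 65 - \frac{a}{2}$ ($K{\left(a,o \right)} = - \frac{a - 130}{2} = - \frac{-130 + a}{2} = 65 - \frac{a}{2}$)
$\sqrt{328534 + K{\left(-226,-371 \right)}} = \sqrt{328534 + \left(65 - -113\right)} = \sqrt{328534 + \left(65 + 113\right)} = \sqrt{328534 + 178} = \sqrt{328712} = 2 \sqrt{82178}$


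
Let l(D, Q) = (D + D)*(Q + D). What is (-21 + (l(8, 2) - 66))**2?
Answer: 5329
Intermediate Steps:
l(D, Q) = 2*D*(D + Q) (l(D, Q) = (2*D)*(D + Q) = 2*D*(D + Q))
(-21 + (l(8, 2) - 66))**2 = (-21 + (2*8*(8 + 2) - 66))**2 = (-21 + (2*8*10 - 66))**2 = (-21 + (160 - 66))**2 = (-21 + 94)**2 = 73**2 = 5329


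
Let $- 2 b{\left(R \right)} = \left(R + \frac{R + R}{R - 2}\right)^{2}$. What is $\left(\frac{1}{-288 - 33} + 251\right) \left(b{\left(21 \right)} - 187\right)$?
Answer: $- \frac{13273706075}{115881} \approx -1.1455 \cdot 10^{5}$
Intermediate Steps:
$b{\left(R \right)} = - \frac{\left(R + \frac{2 R}{-2 + R}\right)^{2}}{2}$ ($b{\left(R \right)} = - \frac{\left(R + \frac{R + R}{R - 2}\right)^{2}}{2} = - \frac{\left(R + \frac{2 R}{-2 + R}\right)^{2}}{2}$)
$\left(\frac{1}{-288 - 33} + 251\right) \left(b{\left(21 \right)} - 187\right) = \left(\frac{1}{-288 - 33} + 251\right) \left(- \frac{21^{4}}{2 \left(-2 + 21\right)^{2}} - 187\right) = \left(\frac{1}{-321} + 251\right) \left(\left(- \frac{1}{2}\right) 194481 \cdot \frac{1}{361} - 187\right) = \left(- \frac{1}{321} + 251\right) \left(\left(- \frac{1}{2}\right) 194481 \cdot \frac{1}{361} - 187\right) = \frac{80570 \left(- \frac{194481}{722} - 187\right)}{321} = \frac{80570}{321} \left(- \frac{329495}{722}\right) = - \frac{13273706075}{115881}$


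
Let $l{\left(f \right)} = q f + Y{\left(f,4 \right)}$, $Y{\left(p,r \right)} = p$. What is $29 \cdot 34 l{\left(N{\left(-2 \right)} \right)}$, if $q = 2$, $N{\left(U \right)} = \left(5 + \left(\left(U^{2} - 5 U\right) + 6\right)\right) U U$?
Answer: $295800$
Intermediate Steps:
$N{\left(U \right)} = U^{2} \left(11 + U^{2} - 5 U\right)$ ($N{\left(U \right)} = \left(5 + \left(6 + U^{2} - 5 U\right)\right) U^{2} = \left(11 + U^{2} - 5 U\right) U^{2} = U^{2} \left(11 + U^{2} - 5 U\right)$)
$l{\left(f \right)} = 3 f$ ($l{\left(f \right)} = 2 f + f = 3 f$)
$29 \cdot 34 l{\left(N{\left(-2 \right)} \right)} = 29 \cdot 34 \cdot 3 \left(-2\right)^{2} \left(11 + \left(-2\right)^{2} - -10\right) = 986 \cdot 3 \cdot 4 \left(11 + 4 + 10\right) = 986 \cdot 3 \cdot 4 \cdot 25 = 986 \cdot 3 \cdot 100 = 986 \cdot 300 = 295800$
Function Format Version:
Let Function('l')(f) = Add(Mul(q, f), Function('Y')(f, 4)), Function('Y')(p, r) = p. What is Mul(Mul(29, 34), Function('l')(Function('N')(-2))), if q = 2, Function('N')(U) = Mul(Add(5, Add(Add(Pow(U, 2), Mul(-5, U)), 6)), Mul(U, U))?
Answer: 295800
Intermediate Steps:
Function('N')(U) = Mul(Pow(U, 2), Add(11, Pow(U, 2), Mul(-5, U))) (Function('N')(U) = Mul(Add(5, Add(6, Pow(U, 2), Mul(-5, U))), Pow(U, 2)) = Mul(Add(11, Pow(U, 2), Mul(-5, U)), Pow(U, 2)) = Mul(Pow(U, 2), Add(11, Pow(U, 2), Mul(-5, U))))
Function('l')(f) = Mul(3, f) (Function('l')(f) = Add(Mul(2, f), f) = Mul(3, f))
Mul(Mul(29, 34), Function('l')(Function('N')(-2))) = Mul(Mul(29, 34), Mul(3, Mul(Pow(-2, 2), Add(11, Pow(-2, 2), Mul(-5, -2))))) = Mul(986, Mul(3, Mul(4, Add(11, 4, 10)))) = Mul(986, Mul(3, Mul(4, 25))) = Mul(986, Mul(3, 100)) = Mul(986, 300) = 295800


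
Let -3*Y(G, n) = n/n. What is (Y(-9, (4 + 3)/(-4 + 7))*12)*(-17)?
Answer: 68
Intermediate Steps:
Y(G, n) = -⅓ (Y(G, n) = -n/(3*n) = -⅓*1 = -⅓)
(Y(-9, (4 + 3)/(-4 + 7))*12)*(-17) = -⅓*12*(-17) = -4*(-17) = 68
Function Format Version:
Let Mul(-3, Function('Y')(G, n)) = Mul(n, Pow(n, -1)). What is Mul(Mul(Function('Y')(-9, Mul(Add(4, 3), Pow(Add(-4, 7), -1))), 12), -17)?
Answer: 68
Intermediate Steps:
Function('Y')(G, n) = Rational(-1, 3) (Function('Y')(G, n) = Mul(Rational(-1, 3), Mul(n, Pow(n, -1))) = Mul(Rational(-1, 3), 1) = Rational(-1, 3))
Mul(Mul(Function('Y')(-9, Mul(Add(4, 3), Pow(Add(-4, 7), -1))), 12), -17) = Mul(Mul(Rational(-1, 3), 12), -17) = Mul(-4, -17) = 68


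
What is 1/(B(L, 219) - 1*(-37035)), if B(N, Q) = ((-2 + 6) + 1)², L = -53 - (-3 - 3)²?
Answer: 1/37060 ≈ 2.6983e-5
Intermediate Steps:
L = -89 (L = -53 - 1*(-6)² = -53 - 1*36 = -53 - 36 = -89)
B(N, Q) = 25 (B(N, Q) = (4 + 1)² = 5² = 25)
1/(B(L, 219) - 1*(-37035)) = 1/(25 - 1*(-37035)) = 1/(25 + 37035) = 1/37060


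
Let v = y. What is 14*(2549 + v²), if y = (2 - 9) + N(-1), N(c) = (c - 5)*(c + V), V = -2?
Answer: 37380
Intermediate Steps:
N(c) = (-5 + c)*(-2 + c) (N(c) = (c - 5)*(c - 2) = (-5 + c)*(-2 + c))
y = 11 (y = (2 - 9) + (10 + (-1)² - 7*(-1)) = -7 + (10 + 1 + 7) = -7 + 18 = 11)
v = 11
14*(2549 + v²) = 14*(2549 + 11²) = 14*(2549 + 121) = 14*2670 = 37380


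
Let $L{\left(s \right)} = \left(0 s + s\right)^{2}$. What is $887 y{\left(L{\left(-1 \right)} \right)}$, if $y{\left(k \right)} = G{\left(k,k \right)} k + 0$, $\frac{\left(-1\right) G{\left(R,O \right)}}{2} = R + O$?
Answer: $-3548$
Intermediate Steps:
$L{\left(s \right)} = s^{2}$ ($L{\left(s \right)} = \left(0 + s\right)^{2} = s^{2}$)
$G{\left(R,O \right)} = - 2 O - 2 R$ ($G{\left(R,O \right)} = - 2 \left(R + O\right) = - 2 \left(O + R\right) = - 2 O - 2 R$)
$y{\left(k \right)} = - 4 k^{2}$ ($y{\left(k \right)} = \left(- 2 k - 2 k\right) k + 0 = - 4 k k + 0 = - 4 k^{2} + 0 = - 4 k^{2}$)
$887 y{\left(L{\left(-1 \right)} \right)} = 887 \left(- 4 \left(\left(-1\right)^{2}\right)^{2}\right) = 887 \left(- 4 \cdot 1^{2}\right) = 887 \left(\left(-4\right) 1\right) = 887 \left(-4\right) = -3548$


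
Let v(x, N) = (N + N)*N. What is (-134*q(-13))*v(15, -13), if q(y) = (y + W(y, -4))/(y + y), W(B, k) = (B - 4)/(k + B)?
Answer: -20904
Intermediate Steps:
v(x, N) = 2*N² (v(x, N) = (2*N)*N = 2*N²)
W(B, k) = (-4 + B)/(B + k)
q(y) = (1 + y)/(2*y) (q(y) = (y + (-4 + y)/(y - 4))/(y + y) = (y + (-4 + y)/(-4 + y))/((2*y)) = (y + 1)*(1/(2*y)) = (1 + y)*(1/(2*y)) = (1 + y)/(2*y))
(-134*q(-13))*v(15, -13) = (-67*(1 - 13)/(-13))*(2*(-13)²) = (-67*(-1)*(-12)/13)*(2*169) = -134*6/13*338 = -804/13*338 = -20904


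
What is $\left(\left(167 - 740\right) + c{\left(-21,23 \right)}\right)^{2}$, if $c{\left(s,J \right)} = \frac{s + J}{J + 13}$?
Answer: $\frac{106357969}{324} \approx 3.2827 \cdot 10^{5}$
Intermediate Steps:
$c{\left(s,J \right)} = \frac{J + s}{13 + J}$
$\left(\left(167 - 740\right) + c{\left(-21,23 \right)}\right)^{2} = \left(\left(167 - 740\right) + \frac{23 - 21}{13 + 23}\right)^{2} = \left(-573 + \frac{1}{36} \cdot 2\right)^{2} = \left(-573 + \frac{1}{18}\right)^{2} = \left(- \frac{10313}{18}\right)^{2} = \frac{106357969}{324}$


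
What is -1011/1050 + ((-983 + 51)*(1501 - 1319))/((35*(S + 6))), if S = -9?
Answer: 1695229/1050 ≈ 1614.5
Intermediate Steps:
-1011/1050 + ((-983 + 51)*(1501 - 1319))/((35*(S + 6))) = -1011/1050 + ((-983 + 51)*(1501 - 1319))/((35*(-9 + 6))) = -1011*1/1050 + (-932*182)/((35*(-3))) = -337/350 - 169624/(-105) = -337/350 - 169624*(-1/105) = -337/350 + 24232/15 = 1695229/1050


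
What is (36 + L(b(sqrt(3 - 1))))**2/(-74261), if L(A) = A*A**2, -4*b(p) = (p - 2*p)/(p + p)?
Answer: -339775489/19467075584 ≈ -0.017454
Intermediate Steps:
b(p) = 1/8 (b(p) = -(p - 2*p)/(4*(p + p)) = -(-p)/(4*(2*p)) = -(-p)*1/(2*p)/4 = -1/4*(-1/2) = 1/8)
L(A) = A**3
(36 + L(b(sqrt(3 - 1))))**2/(-74261) = (36 + (1/8)**3)**2/(-74261) = (36 + 1/512)**2*(-1/74261) = (18433/512)**2*(-1/74261) = (339775489/262144)*(-1/74261) = -339775489/19467075584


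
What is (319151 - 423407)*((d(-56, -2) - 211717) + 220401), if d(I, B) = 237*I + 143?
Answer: 463417920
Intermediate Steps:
d(I, B) = 143 + 237*I
(319151 - 423407)*((d(-56, -2) - 211717) + 220401) = (319151 - 423407)*(((143 + 237*(-56)) - 211717) + 220401) = -104256*(((143 - 13272) - 211717) + 220401) = -104256*((-13129 - 211717) + 220401) = -104256*(-224846 + 220401) = -104256*(-4445) = 463417920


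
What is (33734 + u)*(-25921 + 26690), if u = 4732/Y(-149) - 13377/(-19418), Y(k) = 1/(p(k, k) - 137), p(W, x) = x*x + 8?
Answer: 222874032281787/2774 ≈ 8.0344e+10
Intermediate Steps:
p(W, x) = 8 + x² (p(W, x) = x² + 8 = 8 + x²)
Y(k) = 1/(-129 + k²) (Y(k) = 1/((8 + k²) - 137) = 1/(-129 + k²))
u = 289729610807/2774 (u = 4732/(1/(-129 + (-149)²)) - 13377/(-19418) = 4732/(1/(-129 + 22201)) - 13377*(-1/19418) = 4732/(1/22072) + 1911/2774 = 4732*22072 + 1911/2774 = 104444704 + 1911/2774 = 289729610807/2774 ≈ 1.0444e+8)
(33734 + u)*(-25921 + 26690) = (33734 + 289729610807/2774)*(-25921 + 26690) = (289823188923/2774)*769 = 222874032281787/2774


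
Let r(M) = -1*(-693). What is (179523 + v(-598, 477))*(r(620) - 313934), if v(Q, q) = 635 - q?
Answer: -56283456121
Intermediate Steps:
r(M) = 693
(179523 + v(-598, 477))*(r(620) - 313934) = (179523 + (635 - 1*477))*(693 - 313934) = (179523 + (635 - 477))*(-313241) = (179523 + 158)*(-313241) = 179681*(-313241) = -56283456121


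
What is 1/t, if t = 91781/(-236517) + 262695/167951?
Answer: 39723266667/46717122584 ≈ 0.85029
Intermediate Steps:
t = 46717122584/39723266667 (t = 91781*(-1/236517) + 262695*(1/167951) = -91781/236517 + 262695/167951 = 46717122584/39723266667 ≈ 1.1761)
1/t = 1/(46717122584/39723266667) = 39723266667/46717122584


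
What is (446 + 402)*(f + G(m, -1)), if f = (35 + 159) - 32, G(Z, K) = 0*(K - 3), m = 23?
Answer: 137376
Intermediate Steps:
G(Z, K) = 0 (G(Z, K) = 0*(-3 + K) = 0)
f = 162 (f = 194 - 32 = 162)
(446 + 402)*(f + G(m, -1)) = (446 + 402)*(162 + 0) = 848*162 = 137376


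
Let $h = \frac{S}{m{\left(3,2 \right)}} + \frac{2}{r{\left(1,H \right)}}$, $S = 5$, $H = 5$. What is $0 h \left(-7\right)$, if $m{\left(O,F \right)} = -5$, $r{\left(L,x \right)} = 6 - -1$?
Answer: $0$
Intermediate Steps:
$r{\left(L,x \right)} = 7$ ($r{\left(L,x \right)} = 6 + 1 = 7$)
$h = - \frac{5}{7}$ ($h = \frac{5}{-5} + \frac{2}{7} = 5 \left(- \frac{1}{5}\right) + 2 \cdot \frac{1}{7} = -1 + \frac{2}{7} = - \frac{5}{7} \approx -0.71429$)
$0 h \left(-7\right) = 0 \left(- \frac{5}{7}\right) \left(-7\right) = 0 \left(-7\right) = 0$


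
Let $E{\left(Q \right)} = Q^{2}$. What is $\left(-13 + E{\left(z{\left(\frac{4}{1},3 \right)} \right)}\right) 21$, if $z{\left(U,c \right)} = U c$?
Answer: $2751$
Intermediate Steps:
$\left(-13 + E{\left(z{\left(\frac{4}{1},3 \right)} \right)}\right) 21 = \left(-13 + \left(\frac{4}{1} \cdot 3\right)^{2}\right) 21 = \left(-13 + \left(4 \cdot 1 \cdot 3\right)^{2}\right) 21 = \left(-13 + \left(4 \cdot 3\right)^{2}\right) 21 = \left(-13 + 12^{2}\right) 21 = \left(-13 + 144\right) 21 = 131 \cdot 21 = 2751$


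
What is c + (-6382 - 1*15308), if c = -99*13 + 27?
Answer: -22950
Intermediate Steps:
c = -1260 (c = -1287 + 27 = -1260)
c + (-6382 - 1*15308) = -1260 + (-6382 - 1*15308) = -1260 + (-6382 - 15308) = -1260 - 21690 = -22950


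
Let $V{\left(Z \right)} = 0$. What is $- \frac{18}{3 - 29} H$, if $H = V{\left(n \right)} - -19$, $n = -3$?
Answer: $\frac{171}{13} \approx 13.154$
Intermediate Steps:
$H = 19$ ($H = 0 - -19 = 0 + 19 = 19$)
$- \frac{18}{3 - 29} H = - \frac{18}{3 - 29} \cdot 19 = - \frac{18}{-26} \cdot 19 = \left(-18\right) \left(- \frac{1}{26}\right) 19 = \frac{9}{13} \cdot 19 = \frac{171}{13}$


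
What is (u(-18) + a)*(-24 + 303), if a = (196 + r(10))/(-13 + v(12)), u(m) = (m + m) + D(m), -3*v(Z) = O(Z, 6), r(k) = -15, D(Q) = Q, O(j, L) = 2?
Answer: -769203/41 ≈ -18761.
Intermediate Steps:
v(Z) = -⅔ (v(Z) = -⅓*2 = -⅔)
u(m) = 3*m (u(m) = (m + m) + m = 2*m + m = 3*m)
a = -543/41 (a = (196 - 15)/(-13 - ⅔) = 181/(-41/3) = 181*(-3/41) = -543/41 ≈ -13.244)
(u(-18) + a)*(-24 + 303) = (3*(-18) - 543/41)*(-24 + 303) = (-54 - 543/41)*279 = -2757/41*279 = -769203/41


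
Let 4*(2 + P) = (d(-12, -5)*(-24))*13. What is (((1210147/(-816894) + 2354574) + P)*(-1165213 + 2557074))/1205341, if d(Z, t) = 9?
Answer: 2676355331240457013/984635830854 ≈ 2.7181e+6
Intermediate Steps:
P = -704 (P = -2 + ((9*(-24))*13)/4 = -2 + (-216*13)/4 = -2 + (¼)*(-2808) = -2 - 702 = -704)
(((1210147/(-816894) + 2354574) + P)*(-1165213 + 2557074))/1205341 = (((1210147/(-816894) + 2354574) - 704)*(-1165213 + 2557074))/1205341 = (((1210147*(-1/816894) + 2354574) - 704)*1391861)*(1/1205341) = (((-1210147/816894 + 2354574) - 704)*1391861)*(1/1205341) = ((1923436163009/816894 - 704)*1391861)*(1/1205341) = ((1922861069633/816894)*1391861)*(1/1205341) = (2676355331240457013/816894)*(1/1205341) = 2676355331240457013/984635830854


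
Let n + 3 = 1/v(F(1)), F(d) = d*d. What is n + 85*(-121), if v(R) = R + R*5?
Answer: -61727/6 ≈ -10288.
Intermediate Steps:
F(d) = d²
v(R) = 6*R (v(R) = R + 5*R = 6*R)
n = -17/6 (n = -3 + 1/(6*1²) = -3 + 1/(6*1) = -3 + 1/6 = -3 + ⅙ = -17/6 ≈ -2.8333)
n + 85*(-121) = -17/6 + 85*(-121) = -17/6 - 10285 = -61727/6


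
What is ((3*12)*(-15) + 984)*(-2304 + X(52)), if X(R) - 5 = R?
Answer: -997668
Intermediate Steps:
X(R) = 5 + R
((3*12)*(-15) + 984)*(-2304 + X(52)) = ((3*12)*(-15) + 984)*(-2304 + (5 + 52)) = (36*(-15) + 984)*(-2304 + 57) = (-540 + 984)*(-2247) = 444*(-2247) = -997668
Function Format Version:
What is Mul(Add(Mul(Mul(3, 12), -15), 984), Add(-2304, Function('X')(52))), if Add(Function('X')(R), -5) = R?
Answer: -997668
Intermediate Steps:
Function('X')(R) = Add(5, R)
Mul(Add(Mul(Mul(3, 12), -15), 984), Add(-2304, Function('X')(52))) = Mul(Add(Mul(Mul(3, 12), -15), 984), Add(-2304, Add(5, 52))) = Mul(Add(Mul(36, -15), 984), Add(-2304, 57)) = Mul(Add(-540, 984), -2247) = Mul(444, -2247) = -997668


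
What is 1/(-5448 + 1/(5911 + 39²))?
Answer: -7432/40489535 ≈ -0.00018355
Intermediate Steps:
1/(-5448 + 1/(5911 + 39²)) = 1/(-5448 + 1/(5911 + 1521)) = 1/(-5448 + 1/7432) = 1/(-40489535/7432) = -7432/40489535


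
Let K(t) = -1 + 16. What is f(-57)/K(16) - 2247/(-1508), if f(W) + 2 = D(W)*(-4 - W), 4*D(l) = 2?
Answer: 70651/22620 ≈ 3.1234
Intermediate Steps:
D(l) = ½ (D(l) = (¼)*2 = ½)
K(t) = 15
f(W) = -4 - W/2 (f(W) = -2 + (-4 - W)/2 = -2 + (-2 - W/2) = -4 - W/2)
f(-57)/K(16) - 2247/(-1508) = (-4 - ½*(-57))/15 - 2247/(-1508) = (-4 + 57/2)*(1/15) - 2247*(-1/1508) = (49/2)*(1/15) + 2247/1508 = 49/30 + 2247/1508 = 70651/22620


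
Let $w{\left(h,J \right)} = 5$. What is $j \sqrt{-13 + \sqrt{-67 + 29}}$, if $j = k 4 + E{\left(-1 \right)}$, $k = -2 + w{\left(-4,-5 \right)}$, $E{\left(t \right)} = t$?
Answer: $11 \sqrt{-13 + i \sqrt{38}} \approx 9.1621 + 40.706 i$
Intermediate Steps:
$k = 3$ ($k = -2 + 5 = 3$)
$j = 11$ ($j = 3 \cdot 4 - 1 = 12 - 1 = 11$)
$j \sqrt{-13 + \sqrt{-67 + 29}} = 11 \sqrt{-13 + \sqrt{-67 + 29}} = 11 \sqrt{-13 + \sqrt{-38}} = 11 \sqrt{-13 + i \sqrt{38}}$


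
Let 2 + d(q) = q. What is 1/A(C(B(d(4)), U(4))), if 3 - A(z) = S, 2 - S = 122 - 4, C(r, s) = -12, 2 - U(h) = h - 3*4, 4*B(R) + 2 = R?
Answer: 1/119 ≈ 0.0084034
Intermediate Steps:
d(q) = -2 + q
B(R) = -1/2 + R/4
U(h) = 14 - h (U(h) = 2 - (h - 3*4) = 2 - (h - 1*12) = 2 - (h - 12) = 2 - (-12 + h) = 2 + (12 - h) = 14 - h)
S = -116 (S = 2 - (122 - 4) = 2 - 1*118 = 2 - 118 = -116)
A(z) = 119 (A(z) = 3 - 1*(-116) = 3 + 116 = 119)
1/A(C(B(d(4)), U(4))) = 1/119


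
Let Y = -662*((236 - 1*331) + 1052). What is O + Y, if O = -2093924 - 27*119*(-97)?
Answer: -2415797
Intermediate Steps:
O = -1782263 (O = -2093924 - 3213*(-97) = -2093924 + 311661 = -1782263)
Y = -633534 (Y = -662*((236 - 331) + 1052) = -662*(-95 + 1052) = -662*957 = -633534)
O + Y = -1782263 - 633534 = -2415797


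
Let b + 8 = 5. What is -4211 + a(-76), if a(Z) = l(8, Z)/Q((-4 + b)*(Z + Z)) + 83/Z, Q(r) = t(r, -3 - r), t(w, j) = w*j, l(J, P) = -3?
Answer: -4781937619/1135288 ≈ -4212.1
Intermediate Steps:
b = -3 (b = -8 + 5 = -3)
t(w, j) = j*w
Q(r) = r*(-3 - r) (Q(r) = (-3 - r)*r = r*(-3 - r))
a(Z) = 83/Z - 3/(14*Z*(3 - 14*Z)) (a(Z) = -3*(-1/((-4 - 3)*(3 + (-4 - 3)*(Z + Z))*(Z + Z))) + 83/Z = -3*1/(14*Z*(3 - 14*Z)) + 83/Z = -3/(14*Z*(3 - 14*Z)) + 83/Z = 83/Z - 3/(14*Z*(3 - 14*Z)))
-4211 + a(-76) = -4211 + (1/14)*(3483 - 16268*(-76))/(-76*(3 - 14*(-76))) = -4211 + (1/14)*(-1/76)*(3483 + 1236368)/(3 + 1064) = -4211 + (1/14)*(-1/76)*1239851/1067 = -4211 + (1/14)*(-1/76)*(1/1067)*1239851 = -4211 - 1239851/1135288 = -4781937619/1135288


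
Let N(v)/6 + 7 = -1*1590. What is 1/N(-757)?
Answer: -1/9582 ≈ -0.00010436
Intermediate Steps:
N(v) = -9582 (N(v) = -42 + 6*(-1*1590) = -42 + 6*(-1590) = -42 - 9540 = -9582)
1/N(-757) = 1/(-9582) = -1/9582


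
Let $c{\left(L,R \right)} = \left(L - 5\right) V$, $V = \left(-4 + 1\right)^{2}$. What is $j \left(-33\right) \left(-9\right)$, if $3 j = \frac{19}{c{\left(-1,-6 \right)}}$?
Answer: $- \frac{209}{6} \approx -34.833$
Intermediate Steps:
$V = 9$ ($V = \left(-3\right)^{2} = 9$)
$c{\left(L,R \right)} = -45 + 9 L$ ($c{\left(L,R \right)} = \left(L - 5\right) 9 = \left(-5 + L\right) 9 = -45 + 9 L$)
$j = - \frac{19}{162}$ ($j = \frac{19 \frac{1}{-45 + 9 \left(-1\right)}}{3} = \frac{19 \frac{1}{-45 - 9}}{3} = \frac{19 \frac{1}{-54}}{3} = \frac{19 \left(- \frac{1}{54}\right)}{3} = \frac{1}{3} \left(- \frac{19}{54}\right) = - \frac{19}{162} \approx -0.11728$)
$j \left(-33\right) \left(-9\right) = \left(- \frac{19}{162}\right) \left(-33\right) \left(-9\right) = \frac{209}{54} \left(-9\right) = - \frac{209}{6}$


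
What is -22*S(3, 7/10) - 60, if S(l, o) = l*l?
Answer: -258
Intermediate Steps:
S(l, o) = l²
-22*S(3, 7/10) - 60 = -22*3² - 60 = -22*9 - 60 = -198 - 60 = -258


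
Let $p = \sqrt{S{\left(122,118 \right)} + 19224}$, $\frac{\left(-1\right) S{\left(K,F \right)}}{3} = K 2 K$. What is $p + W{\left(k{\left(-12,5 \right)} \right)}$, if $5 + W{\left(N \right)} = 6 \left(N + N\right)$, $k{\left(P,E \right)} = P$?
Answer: $-149 + 8 i \sqrt{1095} \approx -149.0 + 264.73 i$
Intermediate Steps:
$S{\left(K,F \right)} = - 6 K^{2}$ ($S{\left(K,F \right)} = - 3 K 2 K = - 3 \cdot 2 K K = - 3 \cdot 2 K^{2} = - 6 K^{2}$)
$W{\left(N \right)} = -5 + 12 N$ ($W{\left(N \right)} = -5 + 6 \left(N + N\right) = -5 + 6 \cdot 2 N = -5 + 12 N$)
$p = 8 i \sqrt{1095}$ ($p = \sqrt{- 6 \cdot 122^{2} + 19224} = \sqrt{\left(-6\right) 14884 + 19224} = \sqrt{-89304 + 19224} = \sqrt{-70080} = 8 i \sqrt{1095} \approx 264.73 i$)
$p + W{\left(k{\left(-12,5 \right)} \right)} = 8 i \sqrt{1095} + \left(-5 + 12 \left(-12\right)\right) = 8 i \sqrt{1095} - 149 = -149 + 8 i \sqrt{1095}$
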